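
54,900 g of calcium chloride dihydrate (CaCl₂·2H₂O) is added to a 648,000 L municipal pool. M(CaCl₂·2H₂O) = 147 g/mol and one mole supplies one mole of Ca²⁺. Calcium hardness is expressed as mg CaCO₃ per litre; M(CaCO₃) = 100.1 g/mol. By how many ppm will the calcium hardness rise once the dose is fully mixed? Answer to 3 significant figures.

57.7 ppm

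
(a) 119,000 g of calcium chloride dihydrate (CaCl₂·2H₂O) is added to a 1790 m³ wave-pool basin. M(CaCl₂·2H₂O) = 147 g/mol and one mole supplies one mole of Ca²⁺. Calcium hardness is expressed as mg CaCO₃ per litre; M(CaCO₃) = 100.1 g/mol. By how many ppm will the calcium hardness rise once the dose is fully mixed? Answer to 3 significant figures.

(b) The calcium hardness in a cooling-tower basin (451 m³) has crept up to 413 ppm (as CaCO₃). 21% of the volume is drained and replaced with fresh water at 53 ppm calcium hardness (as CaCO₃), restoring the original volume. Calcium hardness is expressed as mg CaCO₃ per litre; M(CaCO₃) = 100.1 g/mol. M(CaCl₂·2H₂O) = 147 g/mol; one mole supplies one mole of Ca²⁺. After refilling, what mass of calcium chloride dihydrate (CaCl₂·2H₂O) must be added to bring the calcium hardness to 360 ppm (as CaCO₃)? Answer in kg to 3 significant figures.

(a) Volume: 1790 m³ = 1,790,000 L.
(a) Moles of Ca²⁺: 119,000 g ÷ 147 g/mol = 809.5 mol.
(a) As CaCO₃: 809.5 mol × 100.1 g/mol = 81,030 g.
(a) Rise: 81,030 g / 1,790,000 L × 1000 = 45.27 mg/L.

(b) Volume: 451 m³ = 451,000 L.
(b) After draining 21% and refilling: 413 × 0.79 + 53 × 0.21 = 337.4 ppm.
(b) Deficit to target: 360 − 337.4 = 22.6 mg/L.
(b) As CaCO₃: 22.6 mg/L × 451,000 L = 10,190 g; ÷ 100.1 = 101.8 mol Ca²⁺.
(b) Mass: 101.8 × 147 = 14,970 g.

(a) 45.3 ppm; (b) 15.0 kg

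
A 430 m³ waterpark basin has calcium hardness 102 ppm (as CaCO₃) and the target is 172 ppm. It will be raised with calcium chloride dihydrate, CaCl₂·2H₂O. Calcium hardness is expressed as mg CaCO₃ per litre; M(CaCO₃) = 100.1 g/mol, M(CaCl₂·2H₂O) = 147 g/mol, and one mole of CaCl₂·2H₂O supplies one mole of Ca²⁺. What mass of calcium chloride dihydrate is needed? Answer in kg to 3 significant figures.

44.2 kg

Volume: 430 m³ = 430,000 L.
Hardness to add: (172 − 102) = 70 mg/L as CaCO₃ × 430,000 L = 30,100 g as CaCO₃.
Moles of Ca²⁺ (1 mol Ca²⁺ ≡ 1 mol CaCO₃): 30,100 / 100.1 g/mol = 300.7 mol.
Mass of CaCl₂·2H₂O: 300.7 × 147 = 44,200 g.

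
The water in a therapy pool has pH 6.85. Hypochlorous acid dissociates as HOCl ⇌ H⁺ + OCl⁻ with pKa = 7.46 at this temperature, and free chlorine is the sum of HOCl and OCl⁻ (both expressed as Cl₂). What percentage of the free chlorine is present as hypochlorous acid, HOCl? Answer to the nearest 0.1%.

80.3%

[OCl⁻]/[HOCl] = 10^(pH − pKa) = 10^(6.85 − 7.46) = 10^-0.61 = 0.2455.
Fraction as HOCl = 1 / (1 + 0.2455) = 0.8029.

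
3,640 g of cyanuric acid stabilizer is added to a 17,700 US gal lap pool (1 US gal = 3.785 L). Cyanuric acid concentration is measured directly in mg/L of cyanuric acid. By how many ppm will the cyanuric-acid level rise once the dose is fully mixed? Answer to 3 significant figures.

Volume: 17,700 US gal × 3.785 L/gal = 66,994 L.
Rise: 3,640 g / 66,994 L × 1000 = 54.33 mg/L.

54.3 ppm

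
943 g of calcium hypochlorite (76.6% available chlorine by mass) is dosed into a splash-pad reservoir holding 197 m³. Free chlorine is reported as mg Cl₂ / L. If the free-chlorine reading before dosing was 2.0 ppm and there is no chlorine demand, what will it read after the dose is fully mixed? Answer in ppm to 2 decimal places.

Volume: 197 m³ = 197,000 L.
Available chlorine delivered: 943 g × 0.766 = 722.3 g as Cl₂.
Concentration rise: 722.3 g / 197,000 L = 3.667 mg/L = 3.67 ppm.
Final FC: 2.0 + 3.67 = 5.67 ppm.

5.67 ppm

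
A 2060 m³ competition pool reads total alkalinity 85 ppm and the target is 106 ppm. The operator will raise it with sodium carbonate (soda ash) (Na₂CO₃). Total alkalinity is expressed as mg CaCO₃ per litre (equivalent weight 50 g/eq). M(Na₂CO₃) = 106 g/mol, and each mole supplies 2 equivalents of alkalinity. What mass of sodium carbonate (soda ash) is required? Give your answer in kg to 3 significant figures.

45.9 kg

Volume: 2060 m³ = 2,060,000 L.
Alkalinity to add: (106 − 85) = 21 mg/L as CaCO₃ × 2,060,000 L = 43,260 g as CaCO₃.
Equivalents: 43,260 g ÷ 50 g/eq = 865.2 eq.
Each mole of Na₂CO₃ supplies 2 eq, so 865.2 / 2 = 432.6 mol.
Mass: 432.6 mol × 106 g/mol = 45,860 g.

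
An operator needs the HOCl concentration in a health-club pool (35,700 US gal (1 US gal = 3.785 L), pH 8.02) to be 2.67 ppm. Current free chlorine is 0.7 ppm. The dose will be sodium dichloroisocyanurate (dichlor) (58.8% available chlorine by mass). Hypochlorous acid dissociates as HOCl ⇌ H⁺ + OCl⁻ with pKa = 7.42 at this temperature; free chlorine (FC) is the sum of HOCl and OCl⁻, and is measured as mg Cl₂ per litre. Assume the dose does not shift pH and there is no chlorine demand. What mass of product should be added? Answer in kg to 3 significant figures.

2.90 kg

Volume: 35,700 US gal × 3.785 L/gal = 135,124 L.
[OCl⁻]/[HOCl] = 10^(pH − pKa) = 10^(8.02 − 7.42) = 3.981; fraction as HOCl = 1/(1 + 3.981) = 0.2008.
Free chlorine required for 2.67 ppm HOCl: 2.67 / 0.2008 = 13.3 ppm.
FC to add: 13.3 − 0.7 = 12.6 mg/L as Cl₂.
Cl₂ equivalent: 12.6 mg/L × 135,124 L = 1702 g.
Product at 58.8% available Cl: 1702 / 0.588 = 2895 g.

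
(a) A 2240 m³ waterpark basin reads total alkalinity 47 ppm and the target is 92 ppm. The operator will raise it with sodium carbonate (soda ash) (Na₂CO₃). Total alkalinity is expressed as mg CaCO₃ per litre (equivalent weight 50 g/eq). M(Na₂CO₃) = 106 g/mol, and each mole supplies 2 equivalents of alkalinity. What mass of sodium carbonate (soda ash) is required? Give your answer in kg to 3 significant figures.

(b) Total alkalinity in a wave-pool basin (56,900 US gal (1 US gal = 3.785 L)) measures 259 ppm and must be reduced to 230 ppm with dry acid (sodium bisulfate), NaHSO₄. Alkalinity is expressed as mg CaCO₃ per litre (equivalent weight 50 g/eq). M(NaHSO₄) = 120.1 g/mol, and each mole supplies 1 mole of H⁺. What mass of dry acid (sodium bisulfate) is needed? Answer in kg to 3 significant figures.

(a) 107 kg; (b) 15.0 kg

(a) Volume: 2240 m³ = 2,240,000 L.
(a) Alkalinity to add: (92 − 47) = 45 mg/L as CaCO₃ × 2,240,000 L = 100,800 g as CaCO₃.
(a) Equivalents: 100,800 g ÷ 50 g/eq = 2016 eq.
(a) Each mole of Na₂CO₃ supplies 2 eq, so 2016 / 2 = 1008 mol.
(a) Mass: 1008 mol × 106 g/mol = 106,800 g.

(b) Volume: 56,900 US gal × 3.785 L/gal = 215,366 L.
(b) Alkalinity to neutralize: (259 − 230) = 29 mg/L as CaCO₃ × 215,366 L = 6246 g as CaCO₃.
(b) Equivalents of H⁺ required: 6246 ÷ 50 g/eq = 124.9 eq = 124.9 mol NaHSO₄.
(b) Mass of NaHSO₄: 124.9 × 120.1 = 15,000 g.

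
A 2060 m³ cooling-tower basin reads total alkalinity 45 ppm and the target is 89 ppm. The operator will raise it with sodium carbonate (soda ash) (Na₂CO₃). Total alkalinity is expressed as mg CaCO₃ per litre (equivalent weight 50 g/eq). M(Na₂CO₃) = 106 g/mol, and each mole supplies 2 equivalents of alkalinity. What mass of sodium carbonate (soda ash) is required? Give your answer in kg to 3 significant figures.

96.1 kg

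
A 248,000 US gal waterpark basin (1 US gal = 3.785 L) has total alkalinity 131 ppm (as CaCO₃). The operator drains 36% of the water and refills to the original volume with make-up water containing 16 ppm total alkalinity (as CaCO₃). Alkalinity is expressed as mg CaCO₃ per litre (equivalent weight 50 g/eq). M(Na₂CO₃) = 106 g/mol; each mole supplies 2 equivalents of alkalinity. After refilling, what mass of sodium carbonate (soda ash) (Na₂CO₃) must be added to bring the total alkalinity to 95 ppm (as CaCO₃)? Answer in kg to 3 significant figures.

Volume: 248,000 US gal × 3.785 L/gal = 938,680 L.
After draining 36% and refilling: 131 × 0.64 + 16 × 0.36 = 89.6 ppm.
Deficit to target: 95 − 89.6 = 5.4 mg/L.
As CaCO₃: 5.4 mg/L × 938,680 L = 5069 g; ÷ 50 g/eq ÷ 2 = 50.69 mol Na₂CO₃.
Mass: 50.69 × 106 = 5373 g.

5.37 kg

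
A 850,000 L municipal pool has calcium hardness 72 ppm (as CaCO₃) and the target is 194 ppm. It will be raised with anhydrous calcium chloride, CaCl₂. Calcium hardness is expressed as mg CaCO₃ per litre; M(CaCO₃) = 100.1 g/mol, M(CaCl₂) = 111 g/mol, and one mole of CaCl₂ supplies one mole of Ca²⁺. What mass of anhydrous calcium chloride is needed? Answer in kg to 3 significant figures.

Hardness to add: (194 − 72) = 122 mg/L as CaCO₃ × 850,000 L = 103,700 g as CaCO₃.
Moles of Ca²⁺ (1 mol Ca²⁺ ≡ 1 mol CaCO₃): 103,700 / 100.1 g/mol = 1036 mol.
Mass of CaCl₂: 1036 × 111 = 115,000 g.

115 kg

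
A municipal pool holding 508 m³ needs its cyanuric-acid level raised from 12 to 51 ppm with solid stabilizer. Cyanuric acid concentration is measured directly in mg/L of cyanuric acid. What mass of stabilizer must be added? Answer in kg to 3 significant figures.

Volume: 508 m³ = 508,000 L.
CYA to add: (51 − 12) = 39 mg/L × 508,000 L = 19,810 g cyanuric acid.

19.8 kg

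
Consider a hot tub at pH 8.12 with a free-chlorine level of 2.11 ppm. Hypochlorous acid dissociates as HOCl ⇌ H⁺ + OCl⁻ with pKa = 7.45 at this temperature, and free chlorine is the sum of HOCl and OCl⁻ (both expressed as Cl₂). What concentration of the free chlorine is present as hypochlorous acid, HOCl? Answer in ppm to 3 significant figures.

0.372 ppm

[OCl⁻]/[HOCl] = 10^(pH − pKa) = 10^(8.12 − 7.45) = 10^0.67 = 4.677.
Fraction as HOCl = 1 / (1 + 4.677) = 0.1761.
HOCl = 0.1761 × 2.11 ppm = 0.3717 ppm.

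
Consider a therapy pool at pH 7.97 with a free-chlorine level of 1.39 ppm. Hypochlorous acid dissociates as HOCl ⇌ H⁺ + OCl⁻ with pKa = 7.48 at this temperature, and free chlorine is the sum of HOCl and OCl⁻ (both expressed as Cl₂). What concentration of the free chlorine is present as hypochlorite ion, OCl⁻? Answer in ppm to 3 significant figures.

[OCl⁻]/[HOCl] = 10^(pH − pKa) = 10^(7.97 − 7.48) = 10^0.49 = 3.09.
Fraction as HOCl = 1 / (1 + 3.09) = 0.2445.
OCl⁻ = (1 − 0.2445) × 1.39 ppm = 1.05 ppm.

1.05 ppm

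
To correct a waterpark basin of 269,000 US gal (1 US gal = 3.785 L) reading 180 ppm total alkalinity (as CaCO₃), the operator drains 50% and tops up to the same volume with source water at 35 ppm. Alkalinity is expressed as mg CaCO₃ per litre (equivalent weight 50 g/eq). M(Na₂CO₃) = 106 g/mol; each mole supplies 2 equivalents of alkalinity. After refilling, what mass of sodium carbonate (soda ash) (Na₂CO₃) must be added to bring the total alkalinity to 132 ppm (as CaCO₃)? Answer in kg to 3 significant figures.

Volume: 269,000 US gal × 3.785 L/gal = 1,018,165 L.
After draining 50% and refilling: 180 × 0.50 + 35 × 0.50 = 107.5 ppm.
Deficit to target: 132 − 107.5 = 24.5 mg/L.
As CaCO₃: 24.5 mg/L × 1,018,165 L = 24,950 g; ÷ 50 g/eq ÷ 2 = 249.5 mol Na₂CO₃.
Mass: 249.5 × 106 = 26,440 g.

26.4 kg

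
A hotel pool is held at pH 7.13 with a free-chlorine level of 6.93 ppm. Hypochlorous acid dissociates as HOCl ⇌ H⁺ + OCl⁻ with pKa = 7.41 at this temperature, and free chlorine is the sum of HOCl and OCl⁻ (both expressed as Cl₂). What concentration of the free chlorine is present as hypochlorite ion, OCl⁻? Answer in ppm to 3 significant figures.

[OCl⁻]/[HOCl] = 10^(pH − pKa) = 10^(7.13 − 7.41) = 10^-0.28 = 0.5248.
Fraction as HOCl = 1 / (1 + 0.5248) = 0.6558.
OCl⁻ = (1 − 0.6558) × 6.93 ppm = 2.385 ppm.

2.39 ppm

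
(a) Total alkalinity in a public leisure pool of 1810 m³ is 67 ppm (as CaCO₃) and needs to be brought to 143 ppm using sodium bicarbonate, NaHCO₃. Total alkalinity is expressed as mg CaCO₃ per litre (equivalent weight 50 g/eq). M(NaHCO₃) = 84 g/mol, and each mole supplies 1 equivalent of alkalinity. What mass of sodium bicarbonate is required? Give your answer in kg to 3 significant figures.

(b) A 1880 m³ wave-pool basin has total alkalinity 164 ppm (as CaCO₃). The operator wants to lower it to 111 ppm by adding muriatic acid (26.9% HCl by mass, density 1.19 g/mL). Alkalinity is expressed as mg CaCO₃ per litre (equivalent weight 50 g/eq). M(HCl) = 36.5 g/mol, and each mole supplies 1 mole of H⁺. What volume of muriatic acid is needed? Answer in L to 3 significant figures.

(a) Volume: 1810 m³ = 1,810,000 L.
(a) Alkalinity to add: (143 − 67) = 76 mg/L as CaCO₃ × 1,810,000 L = 137,600 g as CaCO₃.
(a) Equivalents: 137,600 g ÷ 50 g/eq = 2751 eq.
(a) NaHCO₃ supplies 1 eq per mole → 2751 mol.
(a) Mass: 2751 mol × 84 g/mol = 231,100 g.

(b) Volume: 1880 m³ = 1,880,000 L.
(b) Alkalinity to neutralize: (164 − 111) = 53 mg/L as CaCO₃ × 1,880,000 L = 99,640 g as CaCO₃.
(b) Equivalents of H⁺ required: 99,640 ÷ 50 g/eq = 1993 eq = 1993 mol HCl.
(b) Mass of HCl: 1993 × 36.5 = 72,740 g.
(b) Mass of 26.9% solution: 72,740 / 0.269 = 270,400 g.
(b) Volume: 270,400 g ÷ 1.19 g/mL = 227,200 mL.

(a) 231 kg; (b) 227 L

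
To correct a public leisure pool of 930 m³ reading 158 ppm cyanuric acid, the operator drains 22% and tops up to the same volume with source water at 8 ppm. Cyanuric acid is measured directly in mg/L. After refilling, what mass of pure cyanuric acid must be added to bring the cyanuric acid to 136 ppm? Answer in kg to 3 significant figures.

Volume: 930 m³ = 930,000 L.
After draining 22% and refilling: 158 × 0.78 + 8 × 0.22 = 125 ppm.
Deficit to target: 136 − 125 = 11 mg/L.
Mass: 11 mg/L × 930,000 L = 10,230 g cyanuric acid.

10.2 kg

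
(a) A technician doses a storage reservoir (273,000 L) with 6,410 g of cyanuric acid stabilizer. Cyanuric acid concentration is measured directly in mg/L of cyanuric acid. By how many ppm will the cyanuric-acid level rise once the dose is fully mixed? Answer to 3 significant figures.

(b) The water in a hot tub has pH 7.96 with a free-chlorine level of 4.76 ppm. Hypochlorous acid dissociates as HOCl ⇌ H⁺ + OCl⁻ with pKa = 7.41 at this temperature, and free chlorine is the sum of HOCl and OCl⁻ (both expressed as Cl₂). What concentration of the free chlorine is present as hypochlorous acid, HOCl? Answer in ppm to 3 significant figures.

(a) Rise: 6,410 g / 273,000 L × 1000 = 23.48 mg/L.

(b) [OCl⁻]/[HOCl] = 10^(pH − pKa) = 10^(7.96 − 7.41) = 10^0.55 = 3.548.
(b) Fraction as HOCl = 1 / (1 + 3.548) = 0.2199.
(b) HOCl = 0.2199 × 4.76 ppm = 1.047 ppm.

(a) 23.5 ppm; (b) 1.05 ppm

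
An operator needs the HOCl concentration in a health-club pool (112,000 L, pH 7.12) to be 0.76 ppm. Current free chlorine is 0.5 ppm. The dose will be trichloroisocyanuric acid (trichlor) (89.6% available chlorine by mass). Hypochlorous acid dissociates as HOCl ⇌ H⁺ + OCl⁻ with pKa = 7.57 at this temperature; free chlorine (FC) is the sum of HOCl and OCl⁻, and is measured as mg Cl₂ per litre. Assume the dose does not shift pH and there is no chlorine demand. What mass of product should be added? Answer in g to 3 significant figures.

[OCl⁻]/[HOCl] = 10^(pH − pKa) = 10^(7.12 − 7.57) = 0.3548; fraction as HOCl = 1/(1 + 0.3548) = 0.7381.
Free chlorine required for 0.76 ppm HOCl: 0.76 / 0.7381 = 1.03 ppm.
FC to add: 1.03 − 0.5 = 0.5297 mg/L as Cl₂.
Cl₂ equivalent: 0.5297 mg/L × 112,000 L = 59.32 g.
Product at 89.6% available Cl: 59.32 / 0.896 = 66.21 g.

66.2 g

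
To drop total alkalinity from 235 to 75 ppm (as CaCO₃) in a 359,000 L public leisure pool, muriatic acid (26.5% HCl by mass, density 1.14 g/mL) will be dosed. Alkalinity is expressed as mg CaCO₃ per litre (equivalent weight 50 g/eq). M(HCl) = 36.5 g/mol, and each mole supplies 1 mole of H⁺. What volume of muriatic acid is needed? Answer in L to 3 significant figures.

139 L

Alkalinity to neutralize: (235 − 75) = 160 mg/L as CaCO₃ × 359,000 L = 57,440 g as CaCO₃.
Equivalents of H⁺ required: 57,440 ÷ 50 g/eq = 1149 eq = 1149 mol HCl.
Mass of HCl: 1149 × 36.5 = 41,930 g.
Mass of 26.5% solution: 41,930 / 0.265 = 158,200 g.
Volume: 158,200 g ÷ 1.14 g/mL = 138,800 mL.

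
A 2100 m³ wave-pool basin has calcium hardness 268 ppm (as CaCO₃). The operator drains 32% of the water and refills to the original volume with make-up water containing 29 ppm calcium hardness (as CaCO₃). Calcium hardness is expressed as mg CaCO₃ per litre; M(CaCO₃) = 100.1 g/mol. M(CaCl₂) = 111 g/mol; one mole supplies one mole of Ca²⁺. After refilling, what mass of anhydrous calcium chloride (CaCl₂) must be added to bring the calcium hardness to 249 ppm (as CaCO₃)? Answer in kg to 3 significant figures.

Volume: 2100 m³ = 2,100,000 L.
After draining 32% and refilling: 268 × 0.68 + 29 × 0.32 = 191.52 ppm.
Deficit to target: 249 − 191.52 = 57.48 mg/L.
As CaCO₃: 57.48 mg/L × 2,100,000 L = 120,700 g; ÷ 100.1 = 1206 mol Ca²⁺.
Mass: 1206 × 111 = 133,900 g.

134 kg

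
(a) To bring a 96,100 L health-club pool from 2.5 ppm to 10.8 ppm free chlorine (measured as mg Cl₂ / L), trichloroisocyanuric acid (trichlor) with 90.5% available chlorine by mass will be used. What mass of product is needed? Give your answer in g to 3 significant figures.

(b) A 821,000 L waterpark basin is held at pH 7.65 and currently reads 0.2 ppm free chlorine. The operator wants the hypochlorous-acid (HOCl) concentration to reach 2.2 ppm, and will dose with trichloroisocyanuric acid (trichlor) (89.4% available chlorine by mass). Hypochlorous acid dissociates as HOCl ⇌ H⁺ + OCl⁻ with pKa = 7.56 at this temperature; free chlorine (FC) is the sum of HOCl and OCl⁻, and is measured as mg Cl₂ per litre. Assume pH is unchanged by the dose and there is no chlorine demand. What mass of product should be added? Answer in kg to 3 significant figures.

(a) Chlorine deficit: 10.8 − 2.5 = 8.3 ppm = 8.3 mg/L as Cl₂.
(a) Cl₂ equivalent needed: 8.3 mg/L × 96,100 L = 797,600 mg = 797.6 g.
(a) Product at 90.5% available chlorine: 797.6 / 0.905 = 881.4 g.

(b) [OCl⁻]/[HOCl] = 10^(pH − pKa) = 10^(7.65 − 7.56) = 1.23; fraction as HOCl = 1/(1 + 1.23) = 0.4484.
(b) Free chlorine required for 2.2 ppm HOCl: 2.2 / 0.4484 = 4.907 ppm.
(b) FC to add: 4.907 − 0.2 = 4.707 mg/L as Cl₂.
(b) Cl₂ equivalent: 4.707 mg/L × 821,000 L = 3864 g.
(b) Product at 89.4% available Cl: 3864 / 0.894 = 4322 g.

(a) 881 g; (b) 4.32 kg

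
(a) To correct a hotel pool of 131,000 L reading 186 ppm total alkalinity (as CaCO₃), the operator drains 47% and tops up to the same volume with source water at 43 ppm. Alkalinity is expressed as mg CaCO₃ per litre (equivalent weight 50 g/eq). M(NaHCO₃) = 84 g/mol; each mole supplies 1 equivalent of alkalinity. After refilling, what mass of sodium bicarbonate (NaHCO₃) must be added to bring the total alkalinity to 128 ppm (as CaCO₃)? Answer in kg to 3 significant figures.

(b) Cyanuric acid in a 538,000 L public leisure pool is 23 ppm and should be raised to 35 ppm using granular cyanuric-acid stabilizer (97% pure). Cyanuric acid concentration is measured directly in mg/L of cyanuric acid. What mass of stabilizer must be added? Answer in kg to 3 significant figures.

(a) After draining 47% and refilling: 186 × 0.53 + 43 × 0.47 = 118.79 ppm.
(a) Deficit to target: 128 − 118.79 = 9.21 mg/L.
(a) As CaCO₃: 9.21 mg/L × 131,000 L = 1207 g; ÷ 50 g/eq ÷ 1 = 24.13 mol NaHCO₃.
(a) Mass: 24.13 × 84 = 2027 g.

(b) CYA to add: (35 − 23) = 12 mg/L × 538,000 L = 6456 g cyanuric acid.
(b) At 97% purity: 6456 / 0.97 = 6656 g product.

(a) 2.03 kg; (b) 6.66 kg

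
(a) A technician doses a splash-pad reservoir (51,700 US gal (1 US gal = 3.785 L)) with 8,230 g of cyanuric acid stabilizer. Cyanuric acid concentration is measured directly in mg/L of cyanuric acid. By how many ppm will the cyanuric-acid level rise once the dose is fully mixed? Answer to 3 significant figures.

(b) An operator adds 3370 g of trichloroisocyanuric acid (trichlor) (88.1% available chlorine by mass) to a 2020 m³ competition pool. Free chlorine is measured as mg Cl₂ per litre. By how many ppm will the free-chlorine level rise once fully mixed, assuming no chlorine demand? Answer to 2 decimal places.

(a) 42.1 ppm; (b) 1.47 ppm

(a) Volume: 51,700 US gal × 3.785 L/gal = 195,684 L.
(a) Rise: 8,230 g / 195,684 L × 1000 = 42.06 mg/L.

(b) Volume: 2020 m³ = 2,020,000 L.
(b) Available chlorine delivered: 3370 g × 0.881 = 2969 g as Cl₂.
(b) Concentration rise: 2969 g / 2,020,000 L = 1.47 mg/L = 1.47 ppm.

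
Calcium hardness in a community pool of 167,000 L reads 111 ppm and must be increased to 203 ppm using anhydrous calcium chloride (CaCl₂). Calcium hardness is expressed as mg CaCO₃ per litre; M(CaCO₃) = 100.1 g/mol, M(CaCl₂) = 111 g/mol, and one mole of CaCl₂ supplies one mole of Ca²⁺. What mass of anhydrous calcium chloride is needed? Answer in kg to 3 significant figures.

17.0 kg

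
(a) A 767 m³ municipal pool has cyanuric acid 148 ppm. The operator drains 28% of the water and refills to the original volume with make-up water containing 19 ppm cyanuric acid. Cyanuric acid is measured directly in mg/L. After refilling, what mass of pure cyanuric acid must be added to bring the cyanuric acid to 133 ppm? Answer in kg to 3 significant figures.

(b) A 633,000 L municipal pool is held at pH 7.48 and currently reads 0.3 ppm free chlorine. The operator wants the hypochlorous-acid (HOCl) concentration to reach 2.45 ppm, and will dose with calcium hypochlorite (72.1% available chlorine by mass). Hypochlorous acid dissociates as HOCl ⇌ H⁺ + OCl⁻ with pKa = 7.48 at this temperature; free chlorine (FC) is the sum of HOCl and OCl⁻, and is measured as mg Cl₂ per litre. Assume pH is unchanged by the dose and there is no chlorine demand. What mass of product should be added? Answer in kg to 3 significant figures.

(a) 16.2 kg; (b) 4.04 kg

(a) Volume: 767 m³ = 767,000 L.
(a) After draining 28% and refilling: 148 × 0.72 + 19 × 0.28 = 111.88 ppm.
(a) Deficit to target: 133 − 111.88 = 21.12 mg/L.
(a) Mass: 21.12 mg/L × 767,000 L = 16,200 g cyanuric acid.

(b) [OCl⁻]/[HOCl] = 10^(pH − pKa) = 10^(7.48 − 7.48) = 1; fraction as HOCl = 1/(1 + 1) = 0.5.
(b) Free chlorine required for 2.45 ppm HOCl: 2.45 / 0.5 = 4.9 ppm.
(b) FC to add: 4.9 − 0.3 = 4.6 mg/L as Cl₂.
(b) Cl₂ equivalent: 4.6 mg/L × 633,000 L = 2912 g.
(b) Product at 72.1% available Cl: 2912 / 0.721 = 4039 g.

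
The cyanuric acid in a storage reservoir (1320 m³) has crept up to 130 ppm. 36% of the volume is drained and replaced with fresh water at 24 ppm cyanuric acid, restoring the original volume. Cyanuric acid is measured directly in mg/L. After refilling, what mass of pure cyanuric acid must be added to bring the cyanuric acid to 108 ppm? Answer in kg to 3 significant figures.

Volume: 1320 m³ = 1,320,000 L.
After draining 36% and refilling: 130 × 0.64 + 24 × 0.36 = 91.84 ppm.
Deficit to target: 108 − 91.84 = 16.16 mg/L.
Mass: 16.16 mg/L × 1,320,000 L = 21,330 g cyanuric acid.

21.3 kg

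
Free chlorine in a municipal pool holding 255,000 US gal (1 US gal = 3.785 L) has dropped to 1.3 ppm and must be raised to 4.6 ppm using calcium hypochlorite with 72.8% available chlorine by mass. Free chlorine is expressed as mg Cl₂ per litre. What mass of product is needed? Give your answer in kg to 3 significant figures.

4.38 kg

Volume: 255,000 US gal × 3.785 L/gal = 965,175 L.
Chlorine deficit: 4.6 − 1.3 = 3.3 ppm = 3.3 mg/L as Cl₂.
Cl₂ equivalent needed: 3.3 mg/L × 965,175 L = 3,185,000 mg = 3185 g.
Product at 72.8% available chlorine: 3185 / 0.728 = 4375 g.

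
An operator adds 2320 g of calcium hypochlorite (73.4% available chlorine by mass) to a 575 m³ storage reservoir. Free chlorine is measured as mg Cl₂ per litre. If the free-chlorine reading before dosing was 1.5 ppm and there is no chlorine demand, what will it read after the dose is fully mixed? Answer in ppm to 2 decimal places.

Volume: 575 m³ = 575,000 L.
Available chlorine delivered: 2320 g × 0.734 = 1703 g as Cl₂.
Concentration rise: 1703 g / 575,000 L = 2.962 mg/L = 2.96 ppm.
Final FC: 1.5 + 2.96 = 4.46 ppm.

4.46 ppm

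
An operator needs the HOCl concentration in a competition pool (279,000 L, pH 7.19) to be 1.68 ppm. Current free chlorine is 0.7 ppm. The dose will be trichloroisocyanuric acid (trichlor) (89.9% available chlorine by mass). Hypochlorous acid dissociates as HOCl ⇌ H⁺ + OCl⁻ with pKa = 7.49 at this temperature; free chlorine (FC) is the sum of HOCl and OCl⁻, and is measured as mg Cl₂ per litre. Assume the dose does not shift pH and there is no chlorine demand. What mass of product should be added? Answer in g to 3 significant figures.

565 g

[OCl⁻]/[HOCl] = 10^(pH − pKa) = 10^(7.19 − 7.49) = 0.5012; fraction as HOCl = 1/(1 + 0.5012) = 0.6661.
Free chlorine required for 1.68 ppm HOCl: 1.68 / 0.6661 = 2.522 ppm.
FC to add: 2.522 − 0.7 = 1.822 mg/L as Cl₂.
Cl₂ equivalent: 1.822 mg/L × 279,000 L = 508.3 g.
Product at 89.9% available Cl: 508.3 / 0.899 = 565.4 g.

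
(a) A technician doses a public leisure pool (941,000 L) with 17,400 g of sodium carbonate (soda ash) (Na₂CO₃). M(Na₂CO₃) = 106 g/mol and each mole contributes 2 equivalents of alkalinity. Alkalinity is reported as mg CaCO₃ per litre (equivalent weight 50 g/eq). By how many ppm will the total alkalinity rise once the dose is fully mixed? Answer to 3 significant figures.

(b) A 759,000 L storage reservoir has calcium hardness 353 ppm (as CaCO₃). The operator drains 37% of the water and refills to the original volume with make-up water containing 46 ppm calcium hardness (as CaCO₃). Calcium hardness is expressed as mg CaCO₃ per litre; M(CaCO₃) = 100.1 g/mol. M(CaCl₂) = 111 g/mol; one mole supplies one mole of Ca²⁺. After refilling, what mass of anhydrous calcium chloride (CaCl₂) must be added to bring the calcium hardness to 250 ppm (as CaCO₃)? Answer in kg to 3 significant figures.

(a) Moles of Na₂CO₃: 17,400 g ÷ 106 g/mol = 164.2 mol → 328.3 eq of alkalinity.
(a) As CaCO₃: 328.3 eq × 50 g/eq = 16,420 g.
(a) Rise: 16,420 g / 941,000 L × 1000 = 17.44 mg/L.

(b) After draining 37% and refilling: 353 × 0.63 + 46 × 0.37 = 239.41 ppm.
(b) Deficit to target: 250 − 239.41 = 10.59 mg/L.
(b) As CaCO₃: 10.59 mg/L × 759,000 L = 8038 g; ÷ 100.1 = 80.3 mol Ca²⁺.
(b) Mass: 80.3 × 111 = 8913 g.

(a) 17.4 ppm; (b) 8.91 kg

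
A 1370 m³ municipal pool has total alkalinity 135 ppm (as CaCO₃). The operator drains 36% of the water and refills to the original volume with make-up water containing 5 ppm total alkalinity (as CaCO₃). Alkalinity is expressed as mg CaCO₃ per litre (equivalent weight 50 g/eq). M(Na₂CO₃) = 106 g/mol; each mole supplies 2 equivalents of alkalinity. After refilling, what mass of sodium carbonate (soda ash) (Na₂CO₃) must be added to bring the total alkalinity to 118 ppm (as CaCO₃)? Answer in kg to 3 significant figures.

43.3 kg

Volume: 1370 m³ = 1,370,000 L.
After draining 36% and refilling: 135 × 0.64 + 5 × 0.36 = 88.2 ppm.
Deficit to target: 118 − 88.2 = 29.8 mg/L.
As CaCO₃: 29.8 mg/L × 1,370,000 L = 40,830 g; ÷ 50 g/eq ÷ 2 = 408.3 mol Na₂CO₃.
Mass: 408.3 × 106 = 43,280 g.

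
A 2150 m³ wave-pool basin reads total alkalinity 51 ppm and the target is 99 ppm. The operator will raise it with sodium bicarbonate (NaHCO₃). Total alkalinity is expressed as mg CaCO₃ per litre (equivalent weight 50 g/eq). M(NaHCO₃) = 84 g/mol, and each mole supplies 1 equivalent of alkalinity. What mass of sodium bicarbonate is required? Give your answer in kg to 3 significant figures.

Volume: 2150 m³ = 2,150,000 L.
Alkalinity to add: (99 − 51) = 48 mg/L as CaCO₃ × 2,150,000 L = 103,200 g as CaCO₃.
Equivalents: 103,200 g ÷ 50 g/eq = 2064 eq.
NaHCO₃ supplies 1 eq per mole → 2064 mol.
Mass: 2064 mol × 84 g/mol = 173,400 g.

173 kg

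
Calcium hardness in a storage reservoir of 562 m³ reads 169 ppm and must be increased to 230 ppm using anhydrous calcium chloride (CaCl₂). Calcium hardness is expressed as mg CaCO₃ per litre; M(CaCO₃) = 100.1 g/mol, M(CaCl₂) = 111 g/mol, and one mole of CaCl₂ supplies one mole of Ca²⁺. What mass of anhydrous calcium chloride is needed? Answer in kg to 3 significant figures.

38.0 kg

Volume: 562 m³ = 562,000 L.
Hardness to add: (230 − 169) = 61 mg/L as CaCO₃ × 562,000 L = 34,280 g as CaCO₃.
Moles of Ca²⁺ (1 mol Ca²⁺ ≡ 1 mol CaCO₃): 34,280 / 100.1 g/mol = 342.5 mol.
Mass of CaCl₂: 342.5 × 111 = 38,020 g.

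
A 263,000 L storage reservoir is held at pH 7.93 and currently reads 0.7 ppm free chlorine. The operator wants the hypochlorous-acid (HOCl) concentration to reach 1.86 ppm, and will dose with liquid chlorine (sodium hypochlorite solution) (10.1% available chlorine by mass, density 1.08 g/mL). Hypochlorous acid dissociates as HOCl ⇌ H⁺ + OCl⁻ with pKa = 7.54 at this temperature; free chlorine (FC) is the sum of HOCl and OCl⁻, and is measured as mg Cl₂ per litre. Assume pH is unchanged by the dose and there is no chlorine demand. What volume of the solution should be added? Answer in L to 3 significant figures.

13.8 L

[OCl⁻]/[HOCl] = 10^(pH − pKa) = 10^(7.93 − 7.54) = 2.455; fraction as HOCl = 1/(1 + 2.455) = 0.2895.
Free chlorine required for 1.86 ppm HOCl: 1.86 / 0.2895 = 6.426 ppm.
FC to add: 6.426 − 0.7 = 5.726 mg/L as Cl₂.
Cl₂ equivalent: 5.726 mg/L × 263,000 L = 1506 g.
Product at 10.1% available Cl: 1506 / 0.101 = 14,910 g.
Volume: 14,910 g ÷ 1.08 g/mL = 13,810 mL.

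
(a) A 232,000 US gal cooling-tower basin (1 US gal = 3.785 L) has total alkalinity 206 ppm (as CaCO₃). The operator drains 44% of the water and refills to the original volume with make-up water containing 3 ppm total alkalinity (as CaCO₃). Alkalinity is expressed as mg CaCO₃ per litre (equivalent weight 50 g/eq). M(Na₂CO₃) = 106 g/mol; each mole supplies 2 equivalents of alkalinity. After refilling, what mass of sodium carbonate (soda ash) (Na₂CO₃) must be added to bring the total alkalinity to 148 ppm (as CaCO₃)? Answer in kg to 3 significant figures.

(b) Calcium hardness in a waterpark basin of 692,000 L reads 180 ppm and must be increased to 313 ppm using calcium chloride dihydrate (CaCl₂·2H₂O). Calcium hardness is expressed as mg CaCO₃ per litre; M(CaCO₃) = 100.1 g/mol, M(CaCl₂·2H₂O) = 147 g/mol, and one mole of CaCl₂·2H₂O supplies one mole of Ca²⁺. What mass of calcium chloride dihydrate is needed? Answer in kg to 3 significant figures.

(a) 29.2 kg; (b) 135 kg

(a) Volume: 232,000 US gal × 3.785 L/gal = 878,120 L.
(a) After draining 44% and refilling: 206 × 0.56 + 3 × 0.44 = 116.68 ppm.
(a) Deficit to target: 148 − 116.68 = 31.32 mg/L.
(a) As CaCO₃: 31.32 mg/L × 878,120 L = 27,500 g; ÷ 50 g/eq ÷ 2 = 275 mol Na₂CO₃.
(a) Mass: 275 × 106 = 29,150 g.

(b) Hardness to add: (313 − 180) = 133 mg/L as CaCO₃ × 692,000 L = 92,040 g as CaCO₃.
(b) Moles of Ca²⁺ (1 mol Ca²⁺ ≡ 1 mol CaCO₃): 92,040 / 100.1 g/mol = 919.4 mol.
(b) Mass of CaCl₂·2H₂O: 919.4 × 147 = 135,200 g.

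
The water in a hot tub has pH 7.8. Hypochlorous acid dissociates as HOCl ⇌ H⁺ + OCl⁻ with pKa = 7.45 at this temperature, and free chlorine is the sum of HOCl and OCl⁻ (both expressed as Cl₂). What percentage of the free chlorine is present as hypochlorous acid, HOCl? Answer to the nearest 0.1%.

30.9%

[OCl⁻]/[HOCl] = 10^(pH − pKa) = 10^(7.8 − 7.45) = 10^0.35 = 2.239.
Fraction as HOCl = 1 / (1 + 2.239) = 0.3088.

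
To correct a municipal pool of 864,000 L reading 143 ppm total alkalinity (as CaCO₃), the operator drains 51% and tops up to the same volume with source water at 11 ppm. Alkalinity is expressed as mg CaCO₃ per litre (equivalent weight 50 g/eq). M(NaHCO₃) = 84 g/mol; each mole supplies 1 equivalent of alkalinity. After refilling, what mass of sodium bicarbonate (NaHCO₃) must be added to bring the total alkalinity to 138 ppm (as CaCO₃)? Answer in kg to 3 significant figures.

90.5 kg

After draining 51% and refilling: 143 × 0.49 + 11 × 0.51 = 75.68 ppm.
Deficit to target: 138 − 75.68 = 62.32 mg/L.
As CaCO₃: 62.32 mg/L × 864,000 L = 53,840 g; ÷ 50 g/eq ÷ 1 = 1077 mol NaHCO₃.
Mass: 1077 × 84 = 90,460 g.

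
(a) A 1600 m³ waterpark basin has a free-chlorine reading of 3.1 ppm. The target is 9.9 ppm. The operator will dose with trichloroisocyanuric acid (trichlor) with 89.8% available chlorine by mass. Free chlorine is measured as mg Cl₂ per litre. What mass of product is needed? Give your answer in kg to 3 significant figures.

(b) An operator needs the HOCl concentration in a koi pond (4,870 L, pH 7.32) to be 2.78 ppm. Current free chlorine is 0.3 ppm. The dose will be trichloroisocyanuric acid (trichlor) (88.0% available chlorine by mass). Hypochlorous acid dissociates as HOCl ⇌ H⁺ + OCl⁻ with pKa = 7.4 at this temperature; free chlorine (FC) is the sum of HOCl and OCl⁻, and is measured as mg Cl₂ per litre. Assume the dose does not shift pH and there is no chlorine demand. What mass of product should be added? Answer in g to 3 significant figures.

(a) 12.1 kg; (b) 26.5 g

(a) Volume: 1600 m³ = 1,600,000 L.
(a) Chlorine deficit: 9.9 − 3.1 = 6.8 ppm = 6.8 mg/L as Cl₂.
(a) Cl₂ equivalent needed: 6.8 mg/L × 1,600,000 L = 10,880,000 mg = 10,880 g.
(a) Product at 89.8% available chlorine: 10,880 / 0.898 = 12,120 g.

(b) [OCl⁻]/[HOCl] = 10^(pH − pKa) = 10^(7.32 − 7.4) = 0.8318; fraction as HOCl = 1/(1 + 0.8318) = 0.5459.
(b) Free chlorine required for 2.78 ppm HOCl: 2.78 / 0.5459 = 5.092 ppm.
(b) FC to add: 5.092 − 0.3 = 4.792 mg/L as Cl₂.
(b) Cl₂ equivalent: 4.792 mg/L × 4,870 L = 23.34 g.
(b) Product at 88.0% available Cl: 23.34 / 0.88 = 26.52 g.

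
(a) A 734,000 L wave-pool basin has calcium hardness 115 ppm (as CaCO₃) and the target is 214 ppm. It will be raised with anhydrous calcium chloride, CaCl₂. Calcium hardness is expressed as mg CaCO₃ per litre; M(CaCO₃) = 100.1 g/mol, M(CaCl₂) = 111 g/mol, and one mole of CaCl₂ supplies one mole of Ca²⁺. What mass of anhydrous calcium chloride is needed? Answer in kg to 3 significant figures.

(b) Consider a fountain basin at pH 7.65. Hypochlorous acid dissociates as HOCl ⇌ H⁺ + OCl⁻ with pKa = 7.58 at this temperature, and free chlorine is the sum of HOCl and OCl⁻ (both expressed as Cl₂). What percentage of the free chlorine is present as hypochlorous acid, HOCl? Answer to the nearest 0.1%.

(a) Hardness to add: (214 − 115) = 99 mg/L as CaCO₃ × 734,000 L = 72,670 g as CaCO₃.
(a) Moles of Ca²⁺ (1 mol Ca²⁺ ≡ 1 mol CaCO₃): 72,670 / 100.1 g/mol = 725.9 mol.
(a) Mass of CaCl₂: 725.9 × 111 = 80,580 g.

(b) [OCl⁻]/[HOCl] = 10^(pH − pKa) = 10^(7.65 − 7.58) = 10^0.07 = 1.175.
(b) Fraction as HOCl = 1 / (1 + 1.175) = 0.4598.

(a) 80.6 kg; (b) 46.0%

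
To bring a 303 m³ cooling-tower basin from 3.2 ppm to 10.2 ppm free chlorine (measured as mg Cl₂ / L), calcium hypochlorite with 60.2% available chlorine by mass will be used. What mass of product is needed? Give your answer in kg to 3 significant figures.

Volume: 303 m³ = 303,000 L.
Chlorine deficit: 10.2 − 3.2 = 7 ppm = 7 mg/L as Cl₂.
Cl₂ equivalent needed: 7 mg/L × 303,000 L = 2,121,000 mg = 2121 g.
Product at 60.2% available chlorine: 2121 / 0.602 = 3523 g.

3.52 kg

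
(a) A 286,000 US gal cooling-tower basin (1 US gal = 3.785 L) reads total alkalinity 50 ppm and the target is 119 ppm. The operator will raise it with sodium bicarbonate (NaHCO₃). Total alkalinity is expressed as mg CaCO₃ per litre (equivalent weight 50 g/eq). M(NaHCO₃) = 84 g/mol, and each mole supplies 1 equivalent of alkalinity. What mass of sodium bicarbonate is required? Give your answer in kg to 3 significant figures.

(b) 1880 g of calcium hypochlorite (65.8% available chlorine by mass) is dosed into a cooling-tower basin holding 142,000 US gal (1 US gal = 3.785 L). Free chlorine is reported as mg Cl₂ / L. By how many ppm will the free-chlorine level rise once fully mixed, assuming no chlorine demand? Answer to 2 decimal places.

(a) Volume: 286,000 US gal × 3.785 L/gal = 1,082,510 L.
(a) Alkalinity to add: (119 − 50) = 69 mg/L as CaCO₃ × 1,082,510 L = 74,690 g as CaCO₃.
(a) Equivalents: 74,690 g ÷ 50 g/eq = 1494 eq.
(a) NaHCO₃ supplies 1 eq per mole → 1494 mol.
(a) Mass: 1494 mol × 84 g/mol = 125,500 g.

(b) Volume: 142,000 US gal × 3.785 L/gal = 537,470 L.
(b) Available chlorine delivered: 1880 g × 0.658 = 1237 g as Cl₂.
(b) Concentration rise: 1237 g / 537,470 L = 2.302 mg/L = 2.30 ppm.

(a) 125 kg; (b) 2.30 ppm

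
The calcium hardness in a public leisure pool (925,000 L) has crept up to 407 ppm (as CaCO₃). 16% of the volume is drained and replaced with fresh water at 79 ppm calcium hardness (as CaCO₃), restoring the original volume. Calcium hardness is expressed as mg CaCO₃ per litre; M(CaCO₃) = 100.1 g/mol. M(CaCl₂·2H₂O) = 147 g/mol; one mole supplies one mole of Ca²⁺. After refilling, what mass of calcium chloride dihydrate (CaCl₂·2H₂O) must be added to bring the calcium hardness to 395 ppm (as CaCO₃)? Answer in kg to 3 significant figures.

After draining 16% and refilling: 407 × 0.84 + 79 × 0.16 = 354.52 ppm.
Deficit to target: 395 − 354.52 = 40.48 mg/L.
As CaCO₃: 40.48 mg/L × 925,000 L = 37,440 g; ÷ 100.1 = 374.1 mol Ca²⁺.
Mass: 374.1 × 147 = 54,990 g.

55.0 kg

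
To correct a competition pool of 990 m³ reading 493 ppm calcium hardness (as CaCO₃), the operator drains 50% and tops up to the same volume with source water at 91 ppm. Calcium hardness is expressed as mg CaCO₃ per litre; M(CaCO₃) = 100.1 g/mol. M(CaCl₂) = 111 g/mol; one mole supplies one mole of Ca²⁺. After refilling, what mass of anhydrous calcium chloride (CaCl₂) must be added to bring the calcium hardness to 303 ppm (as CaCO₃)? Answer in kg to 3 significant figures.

12.1 kg

Volume: 990 m³ = 990,000 L.
After draining 50% and refilling: 493 × 0.50 + 91 × 0.50 = 292 ppm.
Deficit to target: 303 − 292 = 11 mg/L.
As CaCO₃: 11 mg/L × 990,000 L = 10,890 g; ÷ 100.1 = 108.8 mol Ca²⁺.
Mass: 108.8 × 111 = 12,080 g.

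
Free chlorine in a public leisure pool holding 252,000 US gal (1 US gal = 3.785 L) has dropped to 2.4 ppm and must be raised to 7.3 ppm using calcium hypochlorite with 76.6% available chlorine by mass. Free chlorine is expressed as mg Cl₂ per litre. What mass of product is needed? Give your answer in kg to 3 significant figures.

Volume: 252,000 US gal × 3.785 L/gal = 953,820 L.
Chlorine deficit: 7.3 − 2.4 = 4.9 ppm = 4.9 mg/L as Cl₂.
Cl₂ equivalent needed: 4.9 mg/L × 953,820 L = 4,674,000 mg = 4674 g.
Product at 76.6% available chlorine: 4674 / 0.766 = 6101 g.

6.10 kg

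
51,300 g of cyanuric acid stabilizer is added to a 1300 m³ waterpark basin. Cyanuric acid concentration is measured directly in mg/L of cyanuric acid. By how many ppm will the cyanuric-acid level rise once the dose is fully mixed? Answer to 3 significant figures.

39.5 ppm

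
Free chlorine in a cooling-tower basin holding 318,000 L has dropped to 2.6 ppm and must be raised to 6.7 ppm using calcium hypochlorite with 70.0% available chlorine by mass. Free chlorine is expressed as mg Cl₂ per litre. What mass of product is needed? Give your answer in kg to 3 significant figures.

Chlorine deficit: 6.7 − 2.6 = 4.1 ppm = 4.1 mg/L as Cl₂.
Cl₂ equivalent needed: 4.1 mg/L × 318,000 L = 1,304,000 mg = 1304 g.
Product at 70.0% available chlorine: 1304 / 0.7 = 1863 g.

1.86 kg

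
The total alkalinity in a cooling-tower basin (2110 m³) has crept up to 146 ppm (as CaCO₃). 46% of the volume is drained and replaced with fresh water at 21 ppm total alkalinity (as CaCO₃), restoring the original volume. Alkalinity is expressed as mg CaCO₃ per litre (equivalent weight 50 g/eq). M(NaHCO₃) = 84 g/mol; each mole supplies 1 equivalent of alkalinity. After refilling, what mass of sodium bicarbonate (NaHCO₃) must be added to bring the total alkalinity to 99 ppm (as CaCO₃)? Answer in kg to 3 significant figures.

37.2 kg

Volume: 2110 m³ = 2,110,000 L.
After draining 46% and refilling: 146 × 0.54 + 21 × 0.46 = 88.5 ppm.
Deficit to target: 99 − 88.5 = 10.5 mg/L.
As CaCO₃: 10.5 mg/L × 2,110,000 L = 22,160 g; ÷ 50 g/eq ÷ 1 = 443.1 mol NaHCO₃.
Mass: 443.1 × 84 = 37,220 g.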